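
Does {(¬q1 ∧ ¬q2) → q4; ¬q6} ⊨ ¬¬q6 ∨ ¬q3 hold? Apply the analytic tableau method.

Initial set: {((¬q1 ∧ ¬q2) → q4); ¬q6; ¬(¬¬q6 ∨ ¬q3)}.
¬(¬¬q6 ∨ ¬q3): α-rule — add ¬¬¬q6, ¬¬q3.
¬¬¬q6: drop double negation, giving ¬q6.
((¬q1 ∧ ¬q2) → q4): β-rule — branch into ¬(¬q1 ∧ ¬q2)  //  q4.
  branch 1 (add ¬(¬q1 ∧ ¬q2)):
    ¬(¬q1 ∧ ¬q2): β-rule — branch into ¬¬q1  //  ¬¬q2.
      branch 1.1 (add ¬¬q1):
        ○ open, literals {q1=true, q3=true, q6=false}.
      branch 1.2 (add ¬¬q2):
        ○ open, literals {q2=true, q3=true, q6=false}.
  branch 2 (add q4):
    ○ open, literals {q3=true, q4=true, q6=false}.
0 branches closed, 3 open.
An open branch gives a countermodel: q1=true, q3=true, q6=false (unmentioned atoms arbitrary); the premises hold there but the conclusion fails.

No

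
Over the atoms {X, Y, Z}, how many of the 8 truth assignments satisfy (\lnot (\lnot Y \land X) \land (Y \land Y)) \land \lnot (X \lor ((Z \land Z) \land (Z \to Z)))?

Initial set: {((\lnot (\lnot Y \land X) \land (Y \land Y)) \land \lnot (X \lor ((Z \land Z) \land (Z \to Z))))}.
((\lnot (\lnot Y \land X) \land (Y \land Y)) \land \lnot (X \lor ((Z \land Z) \land (Z \to Z)))): α-rule — add (\lnot (\lnot Y \land X) \land (Y \land Y)), \lnot (X \lor ((Z \land Z) \land (Z \to Z))).
(\lnot (\lnot Y \land X) \land (Y \land Y)): α-rule — add \lnot (\lnot Y \land X), (Y \land Y).
\lnot (X \lor ((Z \land Z) \land (Z \to Z))): α-rule — add \lnot X, \lnot ((Z \land Z) \land (Z \to Z)).
(Y \land Y): α-rule — add Y, Y.
\lnot (\lnot Y \land X): β-rule — branch into \lnot \lnot Y  //  \lnot X.
  branch 1 (add \lnot \lnot Y):
    \lnot ((Z \land Z) \land (Z \to Z)): β-rule — branch into \lnot (Z \land Z)  //  \lnot (Z \to Z).
      branch 1.1 (add \lnot (Z \land Z)):
        \lnot (Z \land Z): β-rule — branch into \lnot Z  //  \lnot Z.
          branch 1.1.1 (add \lnot Z):
            ○ open, literals {X=F, Y=T, Z=F}.
          branch 1.1.2 (add \lnot Z):
            ○ open, literals {X=F, Y=T, Z=F}.
      branch 1.2 (add \lnot (Z \to Z)):
        \lnot (Z \to Z): α-rule — add Z, \lnot Z.
        × closes — contains both Z and \lnot Z.
  branch 2 (add \lnot X):
    \lnot ((Z \land Z) \land (Z \to Z)): β-rule — branch into \lnot (Z \land Z)  //  \lnot (Z \to Z).
      branch 2.1 (add \lnot (Z \land Z)):
        \lnot (Z \land Z): β-rule — branch into \lnot Z  //  \lnot Z.
          branch 2.1.1 (add \lnot Z):
            ○ open, literals {X=F, Y=T, Z=F}.
          branch 2.1.2 (add \lnot Z):
            ○ open, literals {X=F, Y=T, Z=F}.
      branch 2.2 (add \lnot (Z \to Z)):
        \lnot (Z \to Z): α-rule — add Z, \lnot Z.
        × closes — contains both Z and \lnot Z.
2 branches closed, 4 open.
Each open branch fixes some atoms; the unmentioned ones are free. Counting distinct full assignments: branch {X=F, Y=T, Z=F} (none free) contributes 1 new; branch {X=F, Y=T, Z=F} (none free) contributes 0 new; branch {X=F, Y=T, Z=F} (none free) contributes 0 new; branch {X=F, Y=T, Z=F} (none free) contributes 0 new. Total: 1.

1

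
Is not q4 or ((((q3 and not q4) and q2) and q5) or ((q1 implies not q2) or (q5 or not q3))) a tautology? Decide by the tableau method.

Assume the negation and expand:
Initial set: {not (not q4 or ((((q3 and not q4) and q2) and q5) or ((q1 implies not q2) or (q5 or not q3))))}.
not (not q4 or ((((q3 and not q4) and q2) and q5) or ((q1 implies not q2) or (q5 or not q3)))): α-rule — add not not q4, not ((((q3 and not q4) and q2) and q5) or ((q1 implies not q2) or (q5 or not q3))).
not ((((q3 and not q4) and q2) and q5) or ((q1 implies not q2) or (q5 or not q3))): α-rule — add not (((q3 and not q4) and q2) and q5), not ((q1 implies not q2) or (q5 or not q3)).
not ((q1 implies not q2) or (q5 or not q3)): α-rule — add not (q1 implies not q2), not (q5 or not q3).
not (q1 implies not q2): α-rule — add q1, not not q2.
not (q5 or not q3): α-rule — add not q5, not not q3.
not (((q3 and not q4) and q2) and q5): β-rule — branch into not ((q3 and not q4) and q2)  //  not q5.
  branch 1 (add not ((q3 and not q4) and q2)):
    not ((q3 and not q4) and q2): β-rule — branch into not (q3 and not q4)  //  not q2.
      branch 1.1 (add not (q3 and not q4)):
        not (q3 and not q4): β-rule — branch into not q3  //  not not q4.
          branch 1.1.1 (add not q3):
            × closes — contains both q3 and not q3.
          branch 1.1.2 (add not not q4):
            ○ open, literals {q1=T, q2=T, q3=T, q4=T, q5=F}.
      branch 1.2 (add not q2):
        × closes — contains both q2 and not q2.
  branch 2 (add not q5):
    ○ open, literals {q1=T, q2=T, q3=T, q4=T, q5=F}.
2 branches closed, 2 open.
An open branch gives a countermodel: q1=T, q2=T, q3=T, q4=T, q5=F (unmentioned atoms arbitrary); under it the original formula is false.

Not valid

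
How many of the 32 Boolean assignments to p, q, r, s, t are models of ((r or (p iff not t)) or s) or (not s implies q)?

Initial set: {T (((r or (p iff not t)) or s) or (not s implies q))}.
T (((r or (p iff not t)) or s) or (not s implies q)): β-rule — branch into T ((r or (p iff not t)) or s)  //  T (not s implies q).
  branch 1 (add T ((r or (p iff not t)) or s)):
    T ((r or (p iff not t)) or s): β-rule — branch into T (r or (p iff not t))  //  T s.
      branch 1.1 (add T (r or (p iff not t))):
        T (r or (p iff not t)): β-rule — branch into T r  //  T (p iff not t).
          branch 1.1.1 (add T r):
            ○ open, literals {r=true}.
          branch 1.1.2 (add T (p iff not t)):
            T (p iff not t): β-rule — branch into T p, T not t  //  F p, F not t.
              branch 1.1.2.1 (add T p, T not t):
                ○ open, literals {p=true, t=false}.
              branch 1.1.2.2 (add F p, F not t):
                ○ open, literals {p=false, t=true}.
      branch 1.2 (add T s):
        ○ open, literals {s=true}.
  branch 2 (add T (not s implies q)):
    T (not s implies q): β-rule — branch into F not s  //  T q.
      branch 2.1 (add F not s):
        ○ open, literals {s=true}.
      branch 2.2 (add T q):
        ○ open, literals {q=true}.
0 branches closed, 6 open.
Each open branch fixes some atoms; the unmentioned ones are free. Counting distinct full assignments: branch {r=true} (p, q, s, t) contributes 16 new; branch {p=true, t=false} (q, r, s) contributes 4 new; branch {p=false, t=true} (q, r, s) contributes 4 new; branch {s=true} (p, q, r, t) contributes 4 new; branch {s=true} (p, q, r, t) contributes 0 new; branch {q=true} (p, r, s, t) contributes 2 new. Total: 30.

30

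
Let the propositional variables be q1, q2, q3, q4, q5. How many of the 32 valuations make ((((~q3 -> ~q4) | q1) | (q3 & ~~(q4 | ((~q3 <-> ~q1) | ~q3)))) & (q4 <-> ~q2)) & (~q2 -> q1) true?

12

Initial set: {(((((~q3 -> ~q4) | q1) | (q3 & ~~(q4 | ((~q3 <-> ~q1) | ~q3)))) & (q4 <-> ~q2)) & (~q2 -> q1))}.
(((((~q3 -> ~q4) | q1) | (q3 & ~~(q4 | ((~q3 <-> ~q1) | ~q3)))) & (q4 <-> ~q2)) & (~q2 -> q1)): α-rule — add ((((~q3 -> ~q4) | q1) | (q3 & ~~(q4 | ((~q3 <-> ~q1) | ~q3)))) & (q4 <-> ~q2)), (~q2 -> q1).
((((~q3 -> ~q4) | q1) | (q3 & ~~(q4 | ((~q3 <-> ~q1) | ~q3)))) & (q4 <-> ~q2)): α-rule — add (((~q3 -> ~q4) | q1) | (q3 & ~~(q4 | ((~q3 <-> ~q1) | ~q3)))), (q4 <-> ~q2).
(~q2 -> q1): β-rule — branch into ~~q2  //  q1.
  branch 1 (add ~~q2):
    (((~q3 -> ~q4) | q1) | (q3 & ~~(q4 | ((~q3 <-> ~q1) | ~q3)))): β-rule — branch into ((~q3 -> ~q4) | q1)  //  (q3 & ~~(q4 | ((~q3 <-> ~q1) | ~q3))).
      branch 1.1 (add ((~q3 -> ~q4) | q1)):
        (q4 <-> ~q2): β-rule — branch into q4, ~q2  //  ~q4, ~~q2.
          branch 1.1.1 (add q4, ~q2):
            × closes — contains both q2 and ~q2.
          branch 1.1.2 (add ~q4, ~~q2):
            ((~q3 -> ~q4) | q1): β-rule — branch into (~q3 -> ~q4)  //  q1.
              branch 1.1.2.1 (add (~q3 -> ~q4)):
                (~q3 -> ~q4): β-rule — branch into ~~q3  //  ~q4.
                  branch 1.1.2.1.1 (add ~~q3):
                    ○ open, literals {q2=1, q3=1, q4=0}.
                  branch 1.1.2.1.2 (add ~q4):
                    ○ open, literals {q2=1, q4=0}.
              branch 1.1.2.2 (add q1):
                ○ open, literals {q1=1, q2=1, q4=0}.
      branch 1.2 (add (q3 & ~~(q4 | ((~q3 <-> ~q1) | ~q3)))):
        (q3 & ~~(q4 | ((~q3 <-> ~q1) | ~q3))): α-rule — add q3, ~~(q4 | ((~q3 <-> ~q1) | ~q3)).
        ~~(q4 | ((~q3 <-> ~q1) | ~q3)): drop double negation, giving (q4 | ((~q3 <-> ~q1) | ~q3)).
        (q4 <-> ~q2): β-rule — branch into q4, ~q2  //  ~q4, ~~q2.
          branch 1.2.1 (add q4, ~q2):
            × closes — contains both q2 and ~q2.
          branch 1.2.2 (add ~q4, ~~q2):
            (q4 | ((~q3 <-> ~q1) | ~q3)): β-rule — branch into q4  //  ((~q3 <-> ~q1) | ~q3).
              branch 1.2.2.1 (add q4):
                × closes — contains both q4 and ~q4.
              branch 1.2.2.2 (add ((~q3 <-> ~q1) | ~q3)):
                ((~q3 <-> ~q1) | ~q3): β-rule — branch into (~q3 <-> ~q1)  //  ~q3.
                  branch 1.2.2.2.1 (add (~q3 <-> ~q1)):
                    (~q3 <-> ~q1): β-rule — branch into ~q3, ~q1  //  ~~q3, ~~q1.
                      branch 1.2.2.2.1.1 (add ~q3, ~q1):
                        × closes — contains both q3 and ~q3.
                      branch 1.2.2.2.1.2 (add ~~q3, ~~q1):
                        ○ open, literals {q1=1, q2=1, q3=1, q4=0}.
                  branch 1.2.2.2.2 (add ~q3):
                    × closes — contains both q3 and ~q3.
  branch 2 (add q1):
    (((~q3 -> ~q4) | q1) | (q3 & ~~(q4 | ((~q3 <-> ~q1) | ~q3)))): β-rule — branch into ((~q3 -> ~q4) | q1)  //  (q3 & ~~(q4 | ((~q3 <-> ~q1) | ~q3))).
      branch 2.1 (add ((~q3 -> ~q4) | q1)):
        (q4 <-> ~q2): β-rule — branch into q4, ~q2  //  ~q4, ~~q2.
          branch 2.1.1 (add q4, ~q2):
            ((~q3 -> ~q4) | q1): β-rule — branch into (~q3 -> ~q4)  //  q1.
              branch 2.1.1.1 (add (~q3 -> ~q4)):
                (~q3 -> ~q4): β-rule — branch into ~~q3  //  ~q4.
                  branch 2.1.1.1.1 (add ~~q3):
                    ○ open, literals {q1=1, q2=0, q3=1, q4=1}.
                  branch 2.1.1.1.2 (add ~q4):
                    × closes — contains both q4 and ~q4.
              branch 2.1.1.2 (add q1):
                ○ open, literals {q1=1, q2=0, q4=1}.
          branch 2.1.2 (add ~q4, ~~q2):
            ((~q3 -> ~q4) | q1): β-rule — branch into (~q3 -> ~q4)  //  q1.
              branch 2.1.2.1 (add (~q3 -> ~q4)):
                (~q3 -> ~q4): β-rule — branch into ~~q3  //  ~q4.
                  branch 2.1.2.1.1 (add ~~q3):
                    ○ open, literals {q1=1, q2=1, q3=1, q4=0}.
                  branch 2.1.2.1.2 (add ~q4):
                    ○ open, literals {q1=1, q2=1, q4=0}.
              branch 2.1.2.2 (add q1):
                ○ open, literals {q1=1, q2=1, q4=0}.
      branch 2.2 (add (q3 & ~~(q4 | ((~q3 <-> ~q1) | ~q3)))):
        (q3 & ~~(q4 | ((~q3 <-> ~q1) | ~q3))): α-rule — add q3, ~~(q4 | ((~q3 <-> ~q1) | ~q3)).
        ~~(q4 | ((~q3 <-> ~q1) | ~q3)): drop double negation, giving (q4 | ((~q3 <-> ~q1) | ~q3)).
        (q4 <-> ~q2): β-rule — branch into q4, ~q2  //  ~q4, ~~q2.
          branch 2.2.1 (add q4, ~q2):
            (q4 | ((~q3 <-> ~q1) | ~q3)): β-rule — branch into q4  //  ((~q3 <-> ~q1) | ~q3).
              branch 2.2.1.1 (add q4):
                ○ open, literals {q1=1, q2=0, q3=1, q4=1}.
              branch 2.2.1.2 (add ((~q3 <-> ~q1) | ~q3)):
                ((~q3 <-> ~q1) | ~q3): β-rule — branch into (~q3 <-> ~q1)  //  ~q3.
                  branch 2.2.1.2.1 (add (~q3 <-> ~q1)):
                    (~q3 <-> ~q1): β-rule — branch into ~q3, ~q1  //  ~~q3, ~~q1.
                      branch 2.2.1.2.1.1 (add ~q3, ~q1):
                        × closes — contains both q3 and ~q3.
                      branch 2.2.1.2.1.2 (add ~~q3, ~~q1):
                        ○ open, literals {q1=1, q2=0, q3=1, q4=1}.
                  branch 2.2.1.2.2 (add ~q3):
                    × closes — contains both q3 and ~q3.
          branch 2.2.2 (add ~q4, ~~q2):
            (q4 | ((~q3 <-> ~q1) | ~q3)): β-rule — branch into q4  //  ((~q3 <-> ~q1) | ~q3).
              branch 2.2.2.1 (add q4):
                × closes — contains both q4 and ~q4.
              branch 2.2.2.2 (add ((~q3 <-> ~q1) | ~q3)):
                ((~q3 <-> ~q1) | ~q3): β-rule — branch into (~q3 <-> ~q1)  //  ~q3.
                  branch 2.2.2.2.1 (add (~q3 <-> ~q1)):
                    (~q3 <-> ~q1): β-rule — branch into ~q3, ~q1  //  ~~q3, ~~q1.
                      branch 2.2.2.2.1.1 (add ~q3, ~q1):
                        × closes — contains both q3 and ~q3.
                      branch 2.2.2.2.1.2 (add ~~q3, ~~q1):
                        ○ open, literals {q1=1, q2=1, q3=1, q4=0}.
                  branch 2.2.2.2.2 (add ~q3):
                    × closes — contains both q3 and ~q3.
11 branches closed, 12 open.
Each open branch fixes some atoms; the unmentioned ones are free. Counting distinct full assignments: branch {q2=1, q3=1, q4=0} (q1, q5) contributes 4 new; branch {q2=1, q4=0} (q1, q3, q5) contributes 4 new; branch {q1=1, q2=1, q4=0} (q3, q5) contributes 0 new; branch {q1=1, q2=1, q3=1, q4=0} (q5) contributes 0 new; branch {q1=1, q2=0, q3=1, q4=1} (q5) contributes 2 new; branch {q1=1, q2=0, q4=1} (q3, q5) contributes 2 new; branch {q1=1, q2=1, q3=1, q4=0} (q5) contributes 0 new; branch {q1=1, q2=1, q4=0} (q3, q5) contributes 0 new; branch {q1=1, q2=1, q4=0} (q3, q5) contributes 0 new; branch {q1=1, q2=0, q3=1, q4=1} (q5) contributes 0 new; branch {q1=1, q2=0, q3=1, q4=1} (q5) contributes 0 new; branch {q1=1, q2=1, q3=1, q4=0} (q5) contributes 0 new. Total: 12.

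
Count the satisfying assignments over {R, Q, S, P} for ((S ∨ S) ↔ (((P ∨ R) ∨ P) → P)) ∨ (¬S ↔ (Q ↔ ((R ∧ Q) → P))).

Initial set: {(((S ∨ S) ↔ (((P ∨ R) ∨ P) → P)) ∨ (¬S ↔ (Q ↔ ((R ∧ Q) → P))))}.
(((S ∨ S) ↔ (((P ∨ R) ∨ P) → P)) ∨ (¬S ↔ (Q ↔ ((R ∧ Q) → P)))): β-rule — branch into ((S ∨ S) ↔ (((P ∨ R) ∨ P) → P))  //  (¬S ↔ (Q ↔ ((R ∧ Q) → P))).
  branch 1 (add ((S ∨ S) ↔ (((P ∨ R) ∨ P) → P))):
    ((S ∨ S) ↔ (((P ∨ R) ∨ P) → P)): β-rule — branch into (S ∨ S), (((P ∨ R) ∨ P) → P)  //  ¬(S ∨ S), ¬(((P ∨ R) ∨ P) → P).
      branch 1.1 (add (S ∨ S), (((P ∨ R) ∨ P) → P)):
        (S ∨ S): β-rule — branch into S  //  S.
          branch 1.1.1 (add S):
            (((P ∨ R) ∨ P) → P): β-rule — branch into ¬((P ∨ R) ∨ P)  //  P.
              branch 1.1.1.1 (add ¬((P ∨ R) ∨ P)):
                ¬((P ∨ R) ∨ P): α-rule — add ¬(P ∨ R), ¬P.
                ¬(P ∨ R): α-rule — add ¬P, ¬R.
                ○ open, literals {P=false, R=false, S=true}.
              branch 1.1.1.2 (add P):
                ○ open, literals {P=true, S=true}.
          branch 1.1.2 (add S):
            (((P ∨ R) ∨ P) → P): β-rule — branch into ¬((P ∨ R) ∨ P)  //  P.
              branch 1.1.2.1 (add ¬((P ∨ R) ∨ P)):
                ¬((P ∨ R) ∨ P): α-rule — add ¬(P ∨ R), ¬P.
                ¬(P ∨ R): α-rule — add ¬P, ¬R.
                ○ open, literals {P=false, R=false, S=true}.
              branch 1.1.2.2 (add P):
                ○ open, literals {P=true, S=true}.
      branch 1.2 (add ¬(S ∨ S), ¬(((P ∨ R) ∨ P) → P)):
        ¬(S ∨ S): α-rule — add ¬S, ¬S.
        ¬(((P ∨ R) ∨ P) → P): α-rule — add ((P ∨ R) ∨ P), ¬P.
        ((P ∨ R) ∨ P): β-rule — branch into (P ∨ R)  //  P.
          branch 1.2.1 (add (P ∨ R)):
            (P ∨ R): β-rule — branch into P  //  R.
              branch 1.2.1.1 (add P):
                × closes — contains both P and ¬P.
              branch 1.2.1.2 (add R):
                ○ open, literals {P=false, R=true, S=false}.
          branch 1.2.2 (add P):
            × closes — contains both P and ¬P.
  branch 2 (add (¬S ↔ (Q ↔ ((R ∧ Q) → P)))):
    (¬S ↔ (Q ↔ ((R ∧ Q) → P))): β-rule — branch into ¬S, (Q ↔ ((R ∧ Q) → P))  //  ¬¬S, ¬(Q ↔ ((R ∧ Q) → P)).
      branch 2.1 (add ¬S, (Q ↔ ((R ∧ Q) → P))):
        (Q ↔ ((R ∧ Q) → P)): β-rule — branch into Q, ((R ∧ Q) → P)  //  ¬Q, ¬((R ∧ Q) → P).
          branch 2.1.1 (add Q, ((R ∧ Q) → P)):
            ((R ∧ Q) → P): β-rule — branch into ¬(R ∧ Q)  //  P.
              branch 2.1.1.1 (add ¬(R ∧ Q)):
                ¬(R ∧ Q): β-rule — branch into ¬R  //  ¬Q.
                  branch 2.1.1.1.1 (add ¬R):
                    ○ open, literals {Q=true, R=false, S=false}.
                  branch 2.1.1.1.2 (add ¬Q):
                    × closes — contains both Q and ¬Q.
              branch 2.1.1.2 (add P):
                ○ open, literals {P=true, Q=true, S=false}.
          branch 2.1.2 (add ¬Q, ¬((R ∧ Q) → P)):
            ¬((R ∧ Q) → P): α-rule — add (R ∧ Q), ¬P.
            (R ∧ Q): α-rule — add R, Q.
            × closes — contains both Q and ¬Q.
      branch 2.2 (add ¬¬S, ¬(Q ↔ ((R ∧ Q) → P))):
        ¬(Q ↔ ((R ∧ Q) → P)): β-rule — branch into Q, ¬((R ∧ Q) → P)  //  ¬Q, ((R ∧ Q) → P).
          branch 2.2.1 (add Q, ¬((R ∧ Q) → P)):
            ¬((R ∧ Q) → P): α-rule — add (R ∧ Q), ¬P.
            (R ∧ Q): α-rule — add R, Q.
            ○ open, literals {P=false, Q=true, R=true, S=true}.
          branch 2.2.2 (add ¬Q, ((R ∧ Q) → P)):
            ((R ∧ Q) → P): β-rule — branch into ¬(R ∧ Q)  //  P.
              branch 2.2.2.1 (add ¬(R ∧ Q)):
                ¬(R ∧ Q): β-rule — branch into ¬R  //  ¬Q.
                  branch 2.2.2.1.1 (add ¬R):
                    ○ open, literals {Q=false, R=false, S=true}.
                  branch 2.2.2.1.2 (add ¬Q):
                    ○ open, literals {Q=false, S=true}.
              branch 2.2.2.2 (add P):
                ○ open, literals {P=true, Q=false, S=true}.
4 branches closed, 11 open.
Each open branch fixes some atoms; the unmentioned ones are free. Counting distinct full assignments: branch {P=false, R=false, S=true} (Q) contributes 2 new; branch {P=true, S=true} (R, Q) contributes 4 new; branch {P=false, R=false, S=true} (Q) contributes 0 new; branch {P=true, S=true} (R, Q) contributes 0 new; branch {P=false, R=true, S=false} (Q) contributes 2 new; branch {Q=true, R=false, S=false} (P) contributes 2 new; branch {P=true, Q=true, S=false} (R) contributes 1 new; branch {P=false, Q=true, R=true, S=true} (none free) contributes 1 new; branch {Q=false, R=false, S=true} (P) contributes 0 new; branch {Q=false, S=true} (R, P) contributes 1 new; branch {P=true, Q=false, S=true} (R) contributes 0 new. Total: 13.

13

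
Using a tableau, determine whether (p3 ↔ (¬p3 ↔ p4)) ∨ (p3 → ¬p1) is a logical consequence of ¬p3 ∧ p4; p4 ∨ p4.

Initial set: {(¬p3 ∧ p4); (p4 ∨ p4); ¬((p3 ↔ (¬p3 ↔ p4)) ∨ (p3 → ¬p1))}.
(¬p3 ∧ p4): α-rule — add ¬p3, p4.
¬((p3 ↔ (¬p3 ↔ p4)) ∨ (p3 → ¬p1)): α-rule — add ¬(p3 ↔ (¬p3 ↔ p4)), ¬(p3 → ¬p1).
¬(p3 → ¬p1): α-rule — add p3, ¬¬p1.
× closes — contains both p3 and ¬p3.
All 1 branch closes.
Every branch closed, so the premises entail the conclusion.

Yes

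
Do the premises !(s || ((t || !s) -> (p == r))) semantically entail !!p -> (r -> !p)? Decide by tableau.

Yes

Initial set: {T !(s || ((t || !s) -> (p == r))); F (!!p -> (r -> !p))}.
T !(s || ((t || !s) -> (p == r))): α-rule — add F s, F ((t || !s) -> (p == r)).
F (!!p -> (r -> !p)): α-rule — add T !!p, F (r -> !p).
F ((t || !s) -> (p == r)): α-rule — add T (t || !s), F (p == r).
T !!p: drop double negation, giving T p.
F (r -> !p): α-rule — add T r, F !p.
T (t || !s): β-rule — branch into T t  //  T !s.
  branch 1 (add T t):
    F (p == r): β-rule — branch into T p, F r  //  F p, T r.
      branch 1.1 (add T p, F r):
        × closes — contains both r and !r.
      branch 1.2 (add F p, T r):
        × closes — contains both p and !p.
  branch 2 (add T !s):
    F (p == r): β-rule — branch into T p, F r  //  F p, T r.
      branch 2.1 (add T p, F r):
        × closes — contains both r and !r.
      branch 2.2 (add F p, T r):
        × closes — contains both p and !p.
All 4 branches close.
Every branch closed, so the premises entail the conclusion.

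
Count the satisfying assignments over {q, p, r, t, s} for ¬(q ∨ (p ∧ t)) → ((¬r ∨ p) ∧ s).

Initial set: {(¬(q ∨ (p ∧ t)) → ((¬r ∨ p) ∧ s))}.
(¬(q ∨ (p ∧ t)) → ((¬r ∨ p) ∧ s)): β-rule — branch into ¬¬(q ∨ (p ∧ t))  //  ((¬r ∨ p) ∧ s).
  branch 1 (add ¬¬(q ∨ (p ∧ t))):
    ¬¬(q ∨ (p ∧ t)): β-rule — branch into q  //  (p ∧ t).
      branch 1.1 (add q):
        ○ open, literals {q=true}.
      branch 1.2 (add (p ∧ t)):
        (p ∧ t): α-rule — add p, t.
        ○ open, literals {p=true, t=true}.
  branch 2 (add ((¬r ∨ p) ∧ s)):
    ((¬r ∨ p) ∧ s): α-rule — add (¬r ∨ p), s.
    (¬r ∨ p): β-rule — branch into ¬r  //  p.
      branch 2.1 (add ¬r):
        ○ open, literals {r=false, s=true}.
      branch 2.2 (add p):
        ○ open, literals {p=true, s=true}.
0 branches closed, 4 open.
Each open branch fixes some atoms; the unmentioned ones are free. Counting distinct full assignments: branch {q=true} (p, r, t, s) contributes 16 new; branch {p=true, t=true} (q, r, s) contributes 4 new; branch {r=false, s=true} (q, p, t) contributes 3 new; branch {p=true, s=true} (q, r, t) contributes 1 new. Total: 24.

24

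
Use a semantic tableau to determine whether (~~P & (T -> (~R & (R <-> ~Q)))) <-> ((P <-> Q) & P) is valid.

Assume the negation and expand:
Initial set: {~((~~P & (T -> (~R & (R <-> ~Q)))) <-> ((P <-> Q) & P))}.
~((~~P & (T -> (~R & (R <-> ~Q)))) <-> ((P <-> Q) & P)): β-rule — branch into (~~P & (T -> (~R & (R <-> ~Q)))), ~((P <-> Q) & P)  //  ~(~~P & (T -> (~R & (R <-> ~Q)))), ((P <-> Q) & P).
  branch 1 (add (~~P & (T -> (~R & (R <-> ~Q)))), ~((P <-> Q) & P)):
    (~~P & (T -> (~R & (R <-> ~Q)))): α-rule — add ~~P, (T -> (~R & (R <-> ~Q))).
    ~~P: drop double negation, giving P.
    ~((P <-> Q) & P): β-rule — branch into ~(P <-> Q)  //  ~P.
      branch 1.1 (add ~(P <-> Q)):
        (T -> (~R & (R <-> ~Q))): β-rule — branch into ~T  //  (~R & (R <-> ~Q)).
          branch 1.1.1 (add ~T):
            ~(P <-> Q): β-rule — branch into P, ~Q  //  ~P, Q.
              branch 1.1.1.1 (add P, ~Q):
                ○ open, literals {P=T, Q=F, T=F}.
              branch 1.1.1.2 (add ~P, Q):
                × closes — contains both P and ~P.
          branch 1.1.2 (add (~R & (R <-> ~Q))):
            (~R & (R <-> ~Q)): α-rule — add ~R, (R <-> ~Q).
            ~(P <-> Q): β-rule — branch into P, ~Q  //  ~P, Q.
              branch 1.1.2.1 (add P, ~Q):
                (R <-> ~Q): β-rule — branch into R, ~Q  //  ~R, ~~Q.
                  branch 1.1.2.1.1 (add R, ~Q):
                    × closes — contains both R and ~R.
                  branch 1.1.2.1.2 (add ~R, ~~Q):
                    × closes — contains both Q and ~Q.
              branch 1.1.2.2 (add ~P, Q):
                × closes — contains both P and ~P.
      branch 1.2 (add ~P):
        × closes — contains both P and ~P.
  branch 2 (add ~(~~P & (T -> (~R & (R <-> ~Q)))), ((P <-> Q) & P)):
    ((P <-> Q) & P): α-rule — add (P <-> Q), P.
    ~(~~P & (T -> (~R & (R <-> ~Q)))): β-rule — branch into ~~~P  //  ~(T -> (~R & (R <-> ~Q))).
      branch 2.1 (add ~~~P):
        ~~~P: drop double negation, giving ~P.
        × closes — contains both P and ~P.
      branch 2.2 (add ~(T -> (~R & (R <-> ~Q)))):
        ~(T -> (~R & (R <-> ~Q))): α-rule — add T, ~(~R & (R <-> ~Q)).
        (P <-> Q): β-rule — branch into P, Q  //  ~P, ~Q.
          branch 2.2.1 (add P, Q):
            ~(~R & (R <-> ~Q)): β-rule — branch into ~~R  //  ~(R <-> ~Q).
              branch 2.2.1.1 (add ~~R):
                ○ open, literals {P=T, Q=T, R=T, T=T}.
              branch 2.2.1.2 (add ~(R <-> ~Q)):
                ~(R <-> ~Q): β-rule — branch into R, ~~Q  //  ~R, ~Q.
                  branch 2.2.1.2.1 (add R, ~~Q):
                    ○ open, literals {P=T, Q=T, R=T, T=T}.
                  branch 2.2.1.2.2 (add ~R, ~Q):
                    × closes — contains both Q and ~Q.
          branch 2.2.2 (add ~P, ~Q):
            × closes — contains both P and ~P.
8 branches closed, 3 open.
An open branch gives a countermodel: P=T, Q=F, T=F (unmentioned atoms arbitrary); under it the original formula is false.

Not valid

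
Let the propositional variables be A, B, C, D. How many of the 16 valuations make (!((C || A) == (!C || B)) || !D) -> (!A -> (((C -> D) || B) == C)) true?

11

Initial set: {((!((C || A) == (!C || B)) || !D) -> (!A -> (((C -> D) || B) == C)))}.
((!((C || A) == (!C || B)) || !D) -> (!A -> (((C -> D) || B) == C))): β-rule — branch into !(!((C || A) == (!C || B)) || !D)  //  (!A -> (((C -> D) || B) == C)).
  branch 1 (add !(!((C || A) == (!C || B)) || !D)):
    !(!((C || A) == (!C || B)) || !D): α-rule — add !!((C || A) == (!C || B)), !!D.
    !!((C || A) == (!C || B)): β-rule — branch into (C || A), (!C || B)  //  !(C || A), !(!C || B).
      branch 1.1 (add (C || A), (!C || B)):
        (C || A): β-rule — branch into C  //  A.
          branch 1.1.1 (add C):
            (!C || B): β-rule — branch into !C  //  B.
              branch 1.1.1.1 (add !C):
                × closes — contains both C and !C.
              branch 1.1.1.2 (add B):
                ○ open, literals {B=1, C=1, D=1}.
          branch 1.1.2 (add A):
            (!C || B): β-rule — branch into !C  //  B.
              branch 1.1.2.1 (add !C):
                ○ open, literals {A=1, C=0, D=1}.
              branch 1.1.2.2 (add B):
                ○ open, literals {A=1, B=1, D=1}.
      branch 1.2 (add !(C || A), !(!C || B)):
        !(C || A): α-rule — add !C, !A.
        !(!C || B): α-rule — add !!C, !B.
        × closes — contains both C and !C.
  branch 2 (add (!A -> (((C -> D) || B) == C))):
    (!A -> (((C -> D) || B) == C)): β-rule — branch into !!A  //  (((C -> D) || B) == C).
      branch 2.1 (add !!A):
        ○ open, literals {A=1}.
      branch 2.2 (add (((C -> D) || B) == C)):
        (((C -> D) || B) == C): β-rule — branch into ((C -> D) || B), C  //  !((C -> D) || B), !C.
          branch 2.2.1 (add ((C -> D) || B), C):
            ((C -> D) || B): β-rule — branch into (C -> D)  //  B.
              branch 2.2.1.1 (add (C -> D)):
                (C -> D): β-rule — branch into !C  //  D.
                  branch 2.2.1.1.1 (add !C):
                    × closes — contains both C and !C.
                  branch 2.2.1.1.2 (add D):
                    ○ open, literals {C=1, D=1}.
              branch 2.2.1.2 (add B):
                ○ open, literals {B=1, C=1}.
          branch 2.2.2 (add !((C -> D) || B), !C):
            !((C -> D) || B): α-rule — add !(C -> D), !B.
            !(C -> D): α-rule — add C, !D.
            × closes — contains both C and !C.
4 branches closed, 6 open.
Each open branch fixes some atoms; the unmentioned ones are free. Counting distinct full assignments: branch {B=1, C=1, D=1} (A) contributes 2 new; branch {A=1, C=0, D=1} (B) contributes 2 new; branch {A=1, B=1, D=1} (C) contributes 0 new; branch {A=1} (B, C, D) contributes 5 new; branch {C=1, D=1} (A, B) contributes 1 new; branch {B=1, C=1} (A, D) contributes 1 new. Total: 11.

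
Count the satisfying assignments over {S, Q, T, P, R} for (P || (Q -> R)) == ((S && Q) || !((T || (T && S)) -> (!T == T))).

Initial set: {T ((P || (Q -> R)) == ((S && Q) || !((T || (T && S)) -> (!T == T))))}.
T ((P || (Q -> R)) == ((S && Q) || !((T || (T && S)) -> (!T == T)))): β-rule — branch into T (P || (Q -> R)), T ((S && Q) || !((T || (T && S)) -> (!T == T)))  //  F (P || (Q -> R)), F ((S && Q) || !((T || (T && S)) -> (!T == T))).
  branch 1 (add T (P || (Q -> R)), T ((S && Q) || !((T || (T && S)) -> (!T == T)))):
    T (P || (Q -> R)): β-rule — branch into T P  //  T (Q -> R).
      branch 1.1 (add T P):
        T ((S && Q) || !((T || (T && S)) -> (!T == T))): β-rule — branch into T (S && Q)  //  T !((T || (T && S)) -> (!T == T)).
          branch 1.1.1 (add T (S && Q)):
            T (S && Q): α-rule — add T S, T Q.
            ○ open, literals {P=1, Q=1, S=1}.
          branch 1.1.2 (add T !((T || (T && S)) -> (!T == T))):
            T !((T || (T && S)) -> (!T == T)): α-rule — add T (T || (T && S)), F (!T == T).
            T (T || (T && S)): β-rule — branch into T T  //  T (T && S).
              branch 1.1.2.1 (add T T):
                F (!T == T): β-rule — branch into T !T, F T  //  F !T, T T.
                  branch 1.1.2.1.1 (add T !T, F T):
                    × closes — contains both T and !T.
                  branch 1.1.2.1.2 (add F !T, T T):
                    ○ open, literals {P=1, T=1}.
              branch 1.1.2.2 (add T (T && S)):
                T (T && S): α-rule — add T T, T S.
                F (!T == T): β-rule — branch into T !T, F T  //  F !T, T T.
                  branch 1.1.2.2.1 (add T !T, F T):
                    × closes — contains both T and !T.
                  branch 1.1.2.2.2 (add F !T, T T):
                    ○ open, literals {P=1, S=1, T=1}.
      branch 1.2 (add T (Q -> R)):
        T ((S && Q) || !((T || (T && S)) -> (!T == T))): β-rule — branch into T (S && Q)  //  T !((T || (T && S)) -> (!T == T)).
          branch 1.2.1 (add T (S && Q)):
            T (S && Q): α-rule — add T S, T Q.
            T (Q -> R): β-rule — branch into F Q  //  T R.
              branch 1.2.1.1 (add F Q):
                × closes — contains both Q and !Q.
              branch 1.2.1.2 (add T R):
                ○ open, literals {Q=1, R=1, S=1}.
          branch 1.2.2 (add T !((T || (T && S)) -> (!T == T))):
            T !((T || (T && S)) -> (!T == T)): α-rule — add T (T || (T && S)), F (!T == T).
            T (Q -> R): β-rule — branch into F Q  //  T R.
              branch 1.2.2.1 (add F Q):
                T (T || (T && S)): β-rule — branch into T T  //  T (T && S).
                  branch 1.2.2.1.1 (add T T):
                    F (!T == T): β-rule — branch into T !T, F T  //  F !T, T T.
                      branch 1.2.2.1.1.1 (add T !T, F T):
                        × closes — contains both T and !T.
                      branch 1.2.2.1.1.2 (add F !T, T T):
                        ○ open, literals {Q=0, T=1}.
                  branch 1.2.2.1.2 (add T (T && S)):
                    T (T && S): α-rule — add T T, T S.
                    F (!T == T): β-rule — branch into T !T, F T  //  F !T, T T.
                      branch 1.2.2.1.2.1 (add T !T, F T):
                        × closes — contains both T and !T.
                      branch 1.2.2.1.2.2 (add F !T, T T):
                        ○ open, literals {Q=0, S=1, T=1}.
              branch 1.2.2.2 (add T R):
                T (T || (T && S)): β-rule — branch into T T  //  T (T && S).
                  branch 1.2.2.2.1 (add T T):
                    F (!T == T): β-rule — branch into T !T, F T  //  F !T, T T.
                      branch 1.2.2.2.1.1 (add T !T, F T):
                        × closes — contains both T and !T.
                      branch 1.2.2.2.1.2 (add F !T, T T):
                        ○ open, literals {R=1, T=1}.
                  branch 1.2.2.2.2 (add T (T && S)):
                    T (T && S): α-rule — add T T, T S.
                    F (!T == T): β-rule — branch into T !T, F T  //  F !T, T T.
                      branch 1.2.2.2.2.1 (add T !T, F T):
                        × closes — contains both T and !T.
                      branch 1.2.2.2.2.2 (add F !T, T T):
                        ○ open, literals {R=1, S=1, T=1}.
  branch 2 (add F (P || (Q -> R)), F ((S && Q) || !((T || (T && S)) -> (!T == T)))):
    F (P || (Q -> R)): α-rule — add F P, F (Q -> R).
    F ((S && Q) || !((T || (T && S)) -> (!T == T))): α-rule — add F (S && Q), F !((T || (T && S)) -> (!T == T)).
    F (Q -> R): α-rule — add T Q, F R.
    F (S && Q): β-rule — branch into F S  //  F Q.
      branch 2.1 (add F S):
        F !((T || (T && S)) -> (!T == T)): β-rule — branch into F (T || (T && S))  //  T (!T == T).
          branch 2.1.1 (add F (T || (T && S))):
            F (T || (T && S)): α-rule — add F T, F (T && S).
            F (T && S): β-rule — branch into F T  //  F S.
              branch 2.1.1.1 (add F T):
                ○ open, literals {P=0, Q=1, R=0, S=0, T=0}.
              branch 2.1.1.2 (add F S):
                ○ open, literals {P=0, Q=1, R=0, S=0, T=0}.
          branch 2.1.2 (add T (!T == T)):
            T (!T == T): β-rule — branch into T !T, T T  //  F !T, F T.
              branch 2.1.2.1 (add T !T, T T):
                × closes — contains both T and !T.
              branch 2.1.2.2 (add F !T, F T):
                × closes — contains both T and !T.
      branch 2.2 (add F Q):
        × closes — contains both Q and !Q.
10 branches closed, 10 open.
Each open branch fixes some atoms; the unmentioned ones are free. Counting distinct full assignments: branch {P=1, Q=1, S=1} (T, R) contributes 4 new; branch {P=1, T=1} (S, Q, R) contributes 6 new; branch {P=1, S=1, T=1} (Q, R) contributes 0 new; branch {Q=1, R=1, S=1} (T, P) contributes 2 new; branch {Q=0, T=1} (S, P, R) contributes 4 new; branch {Q=0, S=1, T=1} (P, R) contributes 0 new; branch {R=1, T=1} (S, Q, P) contributes 1 new; branch {R=1, S=1, T=1} (Q, P) contributes 0 new; branch {P=0, Q=1, R=0, S=0, T=0} (none free) contributes 1 new; branch {P=0, Q=1, R=0, S=0, T=0} (none free) contributes 0 new. Total: 18.

18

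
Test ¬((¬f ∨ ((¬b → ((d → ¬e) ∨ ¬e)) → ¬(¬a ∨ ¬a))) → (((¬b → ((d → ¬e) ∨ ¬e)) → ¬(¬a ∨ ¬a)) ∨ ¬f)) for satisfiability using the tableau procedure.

Initial set: {¬((¬f ∨ ((¬b → ((d → ¬e) ∨ ¬e)) → ¬(¬a ∨ ¬a))) → (((¬b → ((d → ¬e) ∨ ¬e)) → ¬(¬a ∨ ¬a)) ∨ ¬f))}.
¬((¬f ∨ ((¬b → ((d → ¬e) ∨ ¬e)) → ¬(¬a ∨ ¬a))) → (((¬b → ((d → ¬e) ∨ ¬e)) → ¬(¬a ∨ ¬a)) ∨ ¬f)): α-rule — add (¬f ∨ ((¬b → ((d → ¬e) ∨ ¬e)) → ¬(¬a ∨ ¬a))), ¬(((¬b → ((d → ¬e) ∨ ¬e)) → ¬(¬a ∨ ¬a)) ∨ ¬f).
¬(((¬b → ((d → ¬e) ∨ ¬e)) → ¬(¬a ∨ ¬a)) ∨ ¬f): α-rule — add ¬((¬b → ((d → ¬e) ∨ ¬e)) → ¬(¬a ∨ ¬a)), ¬¬f.
¬((¬b → ((d → ¬e) ∨ ¬e)) → ¬(¬a ∨ ¬a)): α-rule — add (¬b → ((d → ¬e) ∨ ¬e)), ¬¬(¬a ∨ ¬a).
(¬f ∨ ((¬b → ((d → ¬e) ∨ ¬e)) → ¬(¬a ∨ ¬a))): β-rule — branch into ¬f  //  ((¬b → ((d → ¬e) ∨ ¬e)) → ¬(¬a ∨ ¬a)).
  branch 1 (add ¬f):
    × closes — contains both f and ¬f.
  branch 2 (add ((¬b → ((d → ¬e) ∨ ¬e)) → ¬(¬a ∨ ¬a))):
    (¬b → ((d → ¬e) ∨ ¬e)): β-rule — branch into ¬¬b  //  ((d → ¬e) ∨ ¬e).
      branch 2.1 (add ¬¬b):
        ¬¬(¬a ∨ ¬a): β-rule — branch into ¬a  //  ¬a.
          branch 2.1.1 (add ¬a):
            ((¬b → ((d → ¬e) ∨ ¬e)) → ¬(¬a ∨ ¬a)): β-rule — branch into ¬(¬b → ((d → ¬e) ∨ ¬e))  //  ¬(¬a ∨ ¬a).
              branch 2.1.1.1 (add ¬(¬b → ((d → ¬e) ∨ ¬e))):
                ¬(¬b → ((d → ¬e) ∨ ¬e)): α-rule — add ¬b, ¬((d → ¬e) ∨ ¬e).
                × closes — contains both b and ¬b.
              branch 2.1.1.2 (add ¬(¬a ∨ ¬a)):
                ¬(¬a ∨ ¬a): α-rule — add ¬¬a, ¬¬a.
                × closes — contains both a and ¬a.
          branch 2.1.2 (add ¬a):
            ((¬b → ((d → ¬e) ∨ ¬e)) → ¬(¬a ∨ ¬a)): β-rule — branch into ¬(¬b → ((d → ¬e) ∨ ¬e))  //  ¬(¬a ∨ ¬a).
              branch 2.1.2.1 (add ¬(¬b → ((d → ¬e) ∨ ¬e))):
                ¬(¬b → ((d → ¬e) ∨ ¬e)): α-rule — add ¬b, ¬((d → ¬e) ∨ ¬e).
                × closes — contains both b and ¬b.
              branch 2.1.2.2 (add ¬(¬a ∨ ¬a)):
                ¬(¬a ∨ ¬a): α-rule — add ¬¬a, ¬¬a.
                × closes — contains both a and ¬a.
      branch 2.2 (add ((d → ¬e) ∨ ¬e)):
        ¬¬(¬a ∨ ¬a): β-rule — branch into ¬a  //  ¬a.
          branch 2.2.1 (add ¬a):
            ((¬b → ((d → ¬e) ∨ ¬e)) → ¬(¬a ∨ ¬a)): β-rule — branch into ¬(¬b → ((d → ¬e) ∨ ¬e))  //  ¬(¬a ∨ ¬a).
              branch 2.2.1.1 (add ¬(¬b → ((d → ¬e) ∨ ¬e))):
                ¬(¬b → ((d → ¬e) ∨ ¬e)): α-rule — add ¬b, ¬((d → ¬e) ∨ ¬e).
                ¬((d → ¬e) ∨ ¬e): α-rule — add ¬(d → ¬e), ¬¬e.
                ¬(d → ¬e): α-rule — add d, ¬¬e.
                ((d → ¬e) ∨ ¬e): β-rule — branch into (d → ¬e)  //  ¬e.
                  branch 2.2.1.1.1 (add (d → ¬e)):
                    (d → ¬e): β-rule — branch into ¬d  //  ¬e.
                      branch 2.2.1.1.1.1 (add ¬d):
                        × closes — contains both d and ¬d.
                      branch 2.2.1.1.1.2 (add ¬e):
                        × closes — contains both e and ¬e.
                  branch 2.2.1.1.2 (add ¬e):
                    × closes — contains both e and ¬e.
              branch 2.2.1.2 (add ¬(¬a ∨ ¬a)):
                ¬(¬a ∨ ¬a): α-rule — add ¬¬a, ¬¬a.
                × closes — contains both a and ¬a.
          branch 2.2.2 (add ¬a):
            ((¬b → ((d → ¬e) ∨ ¬e)) → ¬(¬a ∨ ¬a)): β-rule — branch into ¬(¬b → ((d → ¬e) ∨ ¬e))  //  ¬(¬a ∨ ¬a).
              branch 2.2.2.1 (add ¬(¬b → ((d → ¬e) ∨ ¬e))):
                ¬(¬b → ((d → ¬e) ∨ ¬e)): α-rule — add ¬b, ¬((d → ¬e) ∨ ¬e).
                ¬((d → ¬e) ∨ ¬e): α-rule — add ¬(d → ¬e), ¬¬e.
                ¬(d → ¬e): α-rule — add d, ¬¬e.
                ((d → ¬e) ∨ ¬e): β-rule — branch into (d → ¬e)  //  ¬e.
                  branch 2.2.2.1.1 (add (d → ¬e)):
                    (d → ¬e): β-rule — branch into ¬d  //  ¬e.
                      branch 2.2.2.1.1.1 (add ¬d):
                        × closes — contains both d and ¬d.
                      branch 2.2.2.1.1.2 (add ¬e):
                        × closes — contains both e and ¬e.
                  branch 2.2.2.1.2 (add ¬e):
                    × closes — contains both e and ¬e.
              branch 2.2.2.2 (add ¬(¬a ∨ ¬a)):
                ¬(¬a ∨ ¬a): α-rule — add ¬¬a, ¬¬a.
                × closes — contains both a and ¬a.
All 13 branches close.
Every branch closed; the formula is unsatisfiable.

Unsatisfiable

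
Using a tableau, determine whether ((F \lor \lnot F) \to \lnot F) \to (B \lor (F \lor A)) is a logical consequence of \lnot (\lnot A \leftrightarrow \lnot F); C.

Initial set: {\lnot (\lnot A \leftrightarrow \lnot F); C; \lnot (((F \lor \lnot F) \to \lnot F) \to (B \lor (F \lor A)))}.
\lnot (((F \lor \lnot F) \to \lnot F) \to (B \lor (F \lor A))): α-rule — add ((F \lor \lnot F) \to \lnot F), \lnot (B \lor (F \lor A)).
\lnot (B \lor (F \lor A)): α-rule — add \lnot B, \lnot (F \lor A).
\lnot (F \lor A): α-rule — add \lnot F, \lnot A.
\lnot (\lnot A \leftrightarrow \lnot F): β-rule — branch into \lnot A, \lnot \lnot F  //  \lnot \lnot A, \lnot F.
  branch 1 (add \lnot A, \lnot \lnot F):
    × closes — contains both F and \lnot F.
  branch 2 (add \lnot \lnot A, \lnot F):
    × closes — contains both A and \lnot A.
All 2 branches close.
Every branch closed, so the premises entail the conclusion.

Yes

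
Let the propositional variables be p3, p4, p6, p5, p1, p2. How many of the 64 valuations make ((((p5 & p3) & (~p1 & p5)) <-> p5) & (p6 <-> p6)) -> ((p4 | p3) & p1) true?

36

Initial set: {(((((p5 & p3) & (~p1 & p5)) <-> p5) & (p6 <-> p6)) -> ((p4 | p3) & p1))}.
(((((p5 & p3) & (~p1 & p5)) <-> p5) & (p6 <-> p6)) -> ((p4 | p3) & p1)): β-rule — branch into ~((((p5 & p3) & (~p1 & p5)) <-> p5) & (p6 <-> p6))  //  ((p4 | p3) & p1).
  branch 1 (add ~((((p5 & p3) & (~p1 & p5)) <-> p5) & (p6 <-> p6))):
    ~((((p5 & p3) & (~p1 & p5)) <-> p5) & (p6 <-> p6)): β-rule — branch into ~(((p5 & p3) & (~p1 & p5)) <-> p5)  //  ~(p6 <-> p6).
      branch 1.1 (add ~(((p5 & p3) & (~p1 & p5)) <-> p5)):
        ~(((p5 & p3) & (~p1 & p5)) <-> p5): β-rule — branch into ((p5 & p3) & (~p1 & p5)), ~p5  //  ~((p5 & p3) & (~p1 & p5)), p5.
          branch 1.1.1 (add ((p5 & p3) & (~p1 & p5)), ~p5):
            ((p5 & p3) & (~p1 & p5)): α-rule — add (p5 & p3), (~p1 & p5).
            (p5 & p3): α-rule — add p5, p3.
            × closes — contains both p5 and ~p5.
          branch 1.1.2 (add ~((p5 & p3) & (~p1 & p5)), p5):
            ~((p5 & p3) & (~p1 & p5)): β-rule — branch into ~(p5 & p3)  //  ~(~p1 & p5).
              branch 1.1.2.1 (add ~(p5 & p3)):
                ~(p5 & p3): β-rule — branch into ~p5  //  ~p3.
                  branch 1.1.2.1.1 (add ~p5):
                    × closes — contains both p5 and ~p5.
                  branch 1.1.2.1.2 (add ~p3):
                    ○ open, literals {p3=0, p5=1}.
              branch 1.1.2.2 (add ~(~p1 & p5)):
                ~(~p1 & p5): β-rule — branch into ~~p1  //  ~p5.
                  branch 1.1.2.2.1 (add ~~p1):
                    ○ open, literals {p1=1, p5=1}.
                  branch 1.1.2.2.2 (add ~p5):
                    × closes — contains both p5 and ~p5.
      branch 1.2 (add ~(p6 <-> p6)):
        ~(p6 <-> p6): β-rule — branch into p6, ~p6  //  ~p6, p6.
          branch 1.2.1 (add p6, ~p6):
            × closes — contains both p6 and ~p6.
          branch 1.2.2 (add ~p6, p6):
            × closes — contains both p6 and ~p6.
  branch 2 (add ((p4 | p3) & p1)):
    ((p4 | p3) & p1): α-rule — add (p4 | p3), p1.
    (p4 | p3): β-rule — branch into p4  //  p3.
      branch 2.1 (add p4):
        ○ open, literals {p1=1, p4=1}.
      branch 2.2 (add p3):
        ○ open, literals {p1=1, p3=1}.
5 branches closed, 4 open.
Each open branch fixes some atoms; the unmentioned ones are free. Counting distinct full assignments: branch {p3=0, p5=1} (p4, p6, p1, p2) contributes 16 new; branch {p1=1, p5=1} (p3, p4, p6, p2) contributes 8 new; branch {p1=1, p4=1} (p3, p6, p5, p2) contributes 8 new; branch {p1=1, p3=1} (p4, p6, p5, p2) contributes 4 new. Total: 36.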